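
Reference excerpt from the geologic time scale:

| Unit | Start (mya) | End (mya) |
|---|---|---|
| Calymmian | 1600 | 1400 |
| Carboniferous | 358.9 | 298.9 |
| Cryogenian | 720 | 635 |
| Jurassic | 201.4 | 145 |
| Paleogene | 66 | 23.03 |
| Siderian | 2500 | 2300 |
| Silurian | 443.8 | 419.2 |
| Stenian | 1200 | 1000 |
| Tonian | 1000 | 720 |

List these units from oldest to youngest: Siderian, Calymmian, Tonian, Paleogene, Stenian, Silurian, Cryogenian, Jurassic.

The oldest of these is Siderian (starts 2500 Ma) and the youngest is Paleogene (ends 23.03 Ma).
In between, by decreasing start age: Calymmian (1600), Stenian (1200), Tonian (1000), Cryogenian (720), Silurian (443.8), Jurassic (201.4).

Siderian, Calymmian, Stenian, Tonian, Cryogenian, Silurian, Jurassic, Paleogene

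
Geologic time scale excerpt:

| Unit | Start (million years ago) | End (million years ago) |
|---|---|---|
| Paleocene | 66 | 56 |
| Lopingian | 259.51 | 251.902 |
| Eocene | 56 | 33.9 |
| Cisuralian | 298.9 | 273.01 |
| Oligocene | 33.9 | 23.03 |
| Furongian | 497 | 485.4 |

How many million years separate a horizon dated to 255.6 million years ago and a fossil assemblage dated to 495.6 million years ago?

495.6 − 255.6 = 240 million years.

240 million years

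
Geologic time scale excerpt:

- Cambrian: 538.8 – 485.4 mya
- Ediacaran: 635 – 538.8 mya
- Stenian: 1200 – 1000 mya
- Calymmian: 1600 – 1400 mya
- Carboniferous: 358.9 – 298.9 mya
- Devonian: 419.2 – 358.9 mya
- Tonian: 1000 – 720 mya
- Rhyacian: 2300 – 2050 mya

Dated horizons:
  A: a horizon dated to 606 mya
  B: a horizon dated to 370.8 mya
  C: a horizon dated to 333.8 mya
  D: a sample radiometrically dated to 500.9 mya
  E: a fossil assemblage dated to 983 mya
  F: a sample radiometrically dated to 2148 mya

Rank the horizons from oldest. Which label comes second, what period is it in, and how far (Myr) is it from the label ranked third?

Larger Ma means older, so oldest first: F 2148 > E 983 > A 606 > D 500.9 > B 370.8 > C 333.8.
Counting 2 along gives E (983 Ma); the excerpt puts that inside the Tonian, 1000–720 Ma.
Next in line is A (606 Ma), and 983 − 606 = 377 Myr.

E, in the Tonian; 377 million years to A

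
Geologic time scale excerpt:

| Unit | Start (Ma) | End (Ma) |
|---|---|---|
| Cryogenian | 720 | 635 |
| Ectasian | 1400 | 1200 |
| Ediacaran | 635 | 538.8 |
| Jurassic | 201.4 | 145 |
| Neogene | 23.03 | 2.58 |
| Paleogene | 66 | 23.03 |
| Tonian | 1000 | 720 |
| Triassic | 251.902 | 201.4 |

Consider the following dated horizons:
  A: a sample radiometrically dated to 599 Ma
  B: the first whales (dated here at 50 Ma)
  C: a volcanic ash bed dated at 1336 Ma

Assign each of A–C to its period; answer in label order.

A: 599 Ma lies in 635–538.8 Ma, so Ediacaran.
B: 50 Ma lies in 66–23.03 Ma, so Paleogene.
C: 1336 Ma lies in 1400–1200 Ma, so Ectasian.

A — Ediacaran; B — Paleogene; C — Ectasian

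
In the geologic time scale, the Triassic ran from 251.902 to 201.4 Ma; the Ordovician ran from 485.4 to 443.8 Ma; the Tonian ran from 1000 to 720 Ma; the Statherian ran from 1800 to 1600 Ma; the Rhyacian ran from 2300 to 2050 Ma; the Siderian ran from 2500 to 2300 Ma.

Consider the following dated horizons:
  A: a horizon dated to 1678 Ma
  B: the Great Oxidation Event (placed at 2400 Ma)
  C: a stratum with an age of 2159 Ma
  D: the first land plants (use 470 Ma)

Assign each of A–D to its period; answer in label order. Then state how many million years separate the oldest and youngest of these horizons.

A: 1678 Ma lies in 1800–1600 Ma, so Statherian.
B: 2400 Ma lies in 2500–2300 Ma, so Siderian.
C: 2159 Ma lies in 2300–2050 Ma, so Rhyacian.
D: 470 Ma lies in 485.4–443.8 Ma, so Ordovician.
Oldest = 2400 Ma, youngest = 470 Ma → span 1930 Myr.

A — Statherian; B — Siderian; C — Rhyacian; D — Ordovician; span 1930 million years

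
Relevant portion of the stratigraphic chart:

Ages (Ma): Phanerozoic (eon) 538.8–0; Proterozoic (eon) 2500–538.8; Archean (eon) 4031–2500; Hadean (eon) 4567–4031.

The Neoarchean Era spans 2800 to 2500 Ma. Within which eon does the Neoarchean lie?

Archean

The Neoarchean (2800–2500 Ma) lies entirely within 4031–2500 Ma, the Archean Eon.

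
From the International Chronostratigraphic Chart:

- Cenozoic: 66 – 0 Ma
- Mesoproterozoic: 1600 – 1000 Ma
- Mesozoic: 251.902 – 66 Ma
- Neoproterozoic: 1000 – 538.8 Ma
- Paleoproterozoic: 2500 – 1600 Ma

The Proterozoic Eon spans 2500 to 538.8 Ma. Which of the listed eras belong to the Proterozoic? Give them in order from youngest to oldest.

Eras with both bounds inside 2500–538.8 Ma: Neoproterozoic (1000–538.8), Mesoproterozoic (1600–1000), Paleoproterozoic (2500–1600).

Neoproterozoic, Mesoproterozoic, Paleoproterozoic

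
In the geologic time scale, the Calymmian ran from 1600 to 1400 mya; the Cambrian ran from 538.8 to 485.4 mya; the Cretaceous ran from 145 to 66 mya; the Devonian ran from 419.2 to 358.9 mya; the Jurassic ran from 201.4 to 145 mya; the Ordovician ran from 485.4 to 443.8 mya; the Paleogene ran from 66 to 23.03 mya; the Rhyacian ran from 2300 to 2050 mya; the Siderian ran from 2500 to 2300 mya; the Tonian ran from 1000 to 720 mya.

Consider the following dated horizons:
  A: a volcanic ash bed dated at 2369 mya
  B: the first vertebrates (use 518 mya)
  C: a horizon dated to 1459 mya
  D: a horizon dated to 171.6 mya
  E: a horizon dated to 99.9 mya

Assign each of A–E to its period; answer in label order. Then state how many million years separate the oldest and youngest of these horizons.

A — Siderian; B — Cambrian; C — Calymmian; D — Jurassic; E — Cretaceous; span 2269.1 million years

Match each age against the start–end ranges in the excerpt: A = 2369 Ma → Siderian (2500–2300); B = 518 Ma → Cambrian (538.8–485.4); C = 1459 Ma → Calymmian (1600–1400); D = 171.6 Ma → Jurassic (201.4–145); E = 99.9 Ma → Cretaceous (145–66).
The largest age is 2369 Ma and the smallest is 99.9 Ma; their difference is 2269.1 Myr.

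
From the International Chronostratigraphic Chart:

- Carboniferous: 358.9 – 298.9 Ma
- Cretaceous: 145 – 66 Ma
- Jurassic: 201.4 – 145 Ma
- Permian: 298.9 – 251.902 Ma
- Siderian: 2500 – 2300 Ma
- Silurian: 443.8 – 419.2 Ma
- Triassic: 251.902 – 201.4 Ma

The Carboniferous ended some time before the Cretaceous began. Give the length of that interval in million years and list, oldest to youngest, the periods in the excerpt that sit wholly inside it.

The Carboniferous closes at 298.9 Ma and the Cretaceous opens at 145 Ma, so the interval is 298.9 − 145 = 153.9 Myr.
A period fits inside if it starts at or after 298.9 Ma and ends at or before 145 Ma; oldest first that gives Permian, Triassic, Jurassic.

153.9 million years; Permian, Triassic, Jurassic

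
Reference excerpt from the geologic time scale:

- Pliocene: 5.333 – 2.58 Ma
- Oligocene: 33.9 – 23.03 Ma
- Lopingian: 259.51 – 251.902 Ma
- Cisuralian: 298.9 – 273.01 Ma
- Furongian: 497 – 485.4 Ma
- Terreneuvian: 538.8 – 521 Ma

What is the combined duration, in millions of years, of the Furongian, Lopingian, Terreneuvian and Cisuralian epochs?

Duration is start − end for each: (497 − 485.4) + (259.51 − 251.902) + (538.8 − 521) + (298.9 − 273.01).
That is 11.6 + 7.608 + 17.8 + 25.89, which totals 62.898 million years.

62.898 million years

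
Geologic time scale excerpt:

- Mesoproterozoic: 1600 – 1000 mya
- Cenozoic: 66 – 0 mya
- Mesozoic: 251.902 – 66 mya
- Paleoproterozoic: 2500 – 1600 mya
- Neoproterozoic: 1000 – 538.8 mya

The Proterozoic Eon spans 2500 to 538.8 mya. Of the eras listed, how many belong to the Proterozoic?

Eras inside 2500–538.8 Ma: Paleoproterozoic, Mesoproterozoic, Neoproterozoic — 3 in total.

3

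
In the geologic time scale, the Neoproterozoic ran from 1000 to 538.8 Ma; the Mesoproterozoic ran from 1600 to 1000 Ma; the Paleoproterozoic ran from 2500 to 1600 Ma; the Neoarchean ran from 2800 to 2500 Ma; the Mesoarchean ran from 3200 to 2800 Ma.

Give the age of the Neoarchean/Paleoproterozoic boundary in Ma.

2500 Ma

The Neoarchean ends and the Paleoproterozoic begins at 2500 Ma.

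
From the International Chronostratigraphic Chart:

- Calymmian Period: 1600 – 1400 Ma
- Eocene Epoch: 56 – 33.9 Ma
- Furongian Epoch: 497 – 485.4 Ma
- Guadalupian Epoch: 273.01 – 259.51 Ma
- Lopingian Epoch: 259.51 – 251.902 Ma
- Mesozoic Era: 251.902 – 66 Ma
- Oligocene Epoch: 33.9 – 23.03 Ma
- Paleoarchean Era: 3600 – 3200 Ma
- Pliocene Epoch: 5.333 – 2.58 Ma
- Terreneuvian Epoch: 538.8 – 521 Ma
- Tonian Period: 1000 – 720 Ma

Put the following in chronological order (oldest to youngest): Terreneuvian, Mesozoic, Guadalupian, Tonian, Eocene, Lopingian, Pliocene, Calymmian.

Calymmian, then Tonian, then Terreneuvian, then Guadalupian, then Lopingian, then Mesozoic, then Eocene, then Pliocene

The oldest of these is Calymmian (starts 1600 Ma) and the youngest is Pliocene (ends 2.58 Ma).
In between, by decreasing start age: Tonian (1000), Terreneuvian (538.8), Guadalupian (273.01), Lopingian (259.51), Mesozoic (251.902), Eocene (56).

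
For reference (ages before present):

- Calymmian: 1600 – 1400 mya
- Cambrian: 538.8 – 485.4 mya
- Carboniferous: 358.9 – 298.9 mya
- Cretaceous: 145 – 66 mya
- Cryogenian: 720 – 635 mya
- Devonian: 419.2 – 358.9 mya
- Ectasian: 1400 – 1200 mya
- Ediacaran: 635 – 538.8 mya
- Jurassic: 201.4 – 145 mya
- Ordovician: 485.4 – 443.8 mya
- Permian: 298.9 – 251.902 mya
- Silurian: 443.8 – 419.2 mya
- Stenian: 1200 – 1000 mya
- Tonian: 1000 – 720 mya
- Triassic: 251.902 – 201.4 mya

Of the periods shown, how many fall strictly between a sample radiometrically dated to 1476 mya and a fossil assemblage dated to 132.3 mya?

13

1476 Ma sits inside the Calymmian (1600–1400) and 132.3 Ma inside the Cretaceous (145–66); neither of those is wholly between the two dates.
The listed periods lying completely between them are Ectasian, Stenian, Tonian, Cryogenian, Ediacaran, Cambrian, Ordovician, Silurian, Devonian, Carboniferous, Permian, Triassic, Jurassic — 13 in all.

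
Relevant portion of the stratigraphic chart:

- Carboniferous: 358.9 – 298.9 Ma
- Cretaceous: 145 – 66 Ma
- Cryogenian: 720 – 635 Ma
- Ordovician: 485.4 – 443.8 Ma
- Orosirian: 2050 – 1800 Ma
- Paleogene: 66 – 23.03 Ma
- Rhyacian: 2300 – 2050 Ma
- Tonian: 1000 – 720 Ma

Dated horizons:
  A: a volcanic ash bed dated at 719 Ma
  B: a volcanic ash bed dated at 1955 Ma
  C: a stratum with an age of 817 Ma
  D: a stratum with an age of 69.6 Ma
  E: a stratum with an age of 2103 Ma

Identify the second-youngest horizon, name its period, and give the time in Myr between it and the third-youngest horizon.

A, in the Cryogenian; 98 million years to C

Sorted youngest-first by Ma: D (69.6), A (719), C (817), B (1955), E (2103).
The second youngest is A at 719 Ma, which lies in 720–635 Ma: the Cryogenian.
The third youngest is C at 817 Ma; separation = |719 − 817| = 98 Myr.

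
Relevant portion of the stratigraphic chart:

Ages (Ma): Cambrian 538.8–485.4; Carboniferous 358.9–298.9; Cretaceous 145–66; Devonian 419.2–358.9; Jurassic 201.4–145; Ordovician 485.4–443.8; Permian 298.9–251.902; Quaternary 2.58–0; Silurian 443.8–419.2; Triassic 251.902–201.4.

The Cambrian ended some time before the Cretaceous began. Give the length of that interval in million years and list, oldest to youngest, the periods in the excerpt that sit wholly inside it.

End of Cambrian = 485.4 Ma; start of Cretaceous = 145 Ma.
Gap = 485.4 − 145 = 340.4 Myr.
Periods wholly inside 485.4–145 Ma: Ordovician (485.4–443.8), Silurian (443.8–419.2), Devonian (419.2–358.9), Carboniferous (358.9–298.9), Permian (298.9–251.902), Triassic (251.902–201.4), Jurassic (201.4–145).

340.4 million years; Ordovician, Silurian, Devonian, Carboniferous, Permian, Triassic, Jurassic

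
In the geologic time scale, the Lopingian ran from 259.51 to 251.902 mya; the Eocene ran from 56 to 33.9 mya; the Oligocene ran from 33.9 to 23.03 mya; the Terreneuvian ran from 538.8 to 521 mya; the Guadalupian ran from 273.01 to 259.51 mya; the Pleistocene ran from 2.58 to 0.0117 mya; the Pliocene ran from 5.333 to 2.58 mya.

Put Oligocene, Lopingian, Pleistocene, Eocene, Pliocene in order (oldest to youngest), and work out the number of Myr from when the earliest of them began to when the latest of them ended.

Start ages (Ma): Lopingian 259.51, Eocene 56, Oligocene 33.9, Pliocene 5.333, Pleistocene 2.58.
Ordered oldest to youngest: Lopingian, Eocene, Oligocene, Pliocene, Pleistocene.
Span = 259.51 − 0.0117 = 259.4983 Myr.

Lopingian, Eocene, Oligocene, Pliocene, Pleistocene; total span 259.4983 Myr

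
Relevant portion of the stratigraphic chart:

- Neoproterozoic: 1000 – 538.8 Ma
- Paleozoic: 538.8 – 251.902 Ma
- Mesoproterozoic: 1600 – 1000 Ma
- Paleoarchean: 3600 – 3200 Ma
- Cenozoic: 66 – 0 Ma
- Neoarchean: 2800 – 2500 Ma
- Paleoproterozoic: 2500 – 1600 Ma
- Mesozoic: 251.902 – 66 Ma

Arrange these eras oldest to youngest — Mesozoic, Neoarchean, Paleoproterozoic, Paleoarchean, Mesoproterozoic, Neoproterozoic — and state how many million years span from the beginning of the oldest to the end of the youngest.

From the excerpt: Mesozoic 251.902–66; Neoarchean 2800–2500; Paleoproterozoic 2500–1600; Paleoarchean 3600–3200; Mesoproterozoic 1600–1000; Neoproterozoic 1000–538.8 (Ma).
Larger Ma is earlier, so the oldest is Paleoarchean and the youngest is Mesozoic; oldest to youngest: Paleoarchean, Neoarchean, Paleoproterozoic, Mesoproterozoic, Neoproterozoic, Mesozoic.
Oldest start 3600 minus youngest end 66 gives 3534 Myr overall.

Paleoarchean, Neoarchean, Paleoproterozoic, Mesoproterozoic, Neoproterozoic, Mesozoic; total span 3534 Myr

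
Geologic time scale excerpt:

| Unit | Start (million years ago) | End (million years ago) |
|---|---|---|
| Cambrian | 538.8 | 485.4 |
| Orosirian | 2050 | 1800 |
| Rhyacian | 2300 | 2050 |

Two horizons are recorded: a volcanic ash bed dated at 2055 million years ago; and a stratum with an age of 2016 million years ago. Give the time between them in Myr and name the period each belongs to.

39 million years apart; the first in the Rhyacian, the second in the Orosirian

Elapsed time: 2055 − 2016 = 39 Myr.
2055 Ma lies within 2300–2050 Ma: Rhyacian.
2016 Ma lies within 2050–1800 Ma: Orosirian.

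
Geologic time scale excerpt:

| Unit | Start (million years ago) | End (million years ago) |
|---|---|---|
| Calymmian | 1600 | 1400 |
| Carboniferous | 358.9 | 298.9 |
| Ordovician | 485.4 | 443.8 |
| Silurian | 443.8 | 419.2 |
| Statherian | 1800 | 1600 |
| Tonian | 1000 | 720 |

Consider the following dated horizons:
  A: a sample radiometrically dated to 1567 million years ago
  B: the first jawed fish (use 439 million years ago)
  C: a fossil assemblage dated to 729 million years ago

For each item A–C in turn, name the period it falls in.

Match each age against the start–end ranges in the excerpt: A = 1567 Ma → Calymmian (1600–1400); B = 439 Ma → Silurian (443.8–419.2); C = 729 Ma → Tonian (1000–720).

A — Calymmian; B — Silurian; C — Tonian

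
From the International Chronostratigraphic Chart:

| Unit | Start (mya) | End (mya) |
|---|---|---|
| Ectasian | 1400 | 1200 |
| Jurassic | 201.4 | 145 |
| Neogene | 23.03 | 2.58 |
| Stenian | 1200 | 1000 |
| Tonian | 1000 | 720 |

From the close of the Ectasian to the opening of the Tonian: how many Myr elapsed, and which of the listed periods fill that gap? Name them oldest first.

The Ectasian closes at 1200 Ma and the Tonian opens at 1000 Ma, so the interval is 1200 − 1000 = 200 Myr.
A period fits inside if it starts at or after 1200 Ma and ends at or before 1000 Ma; oldest first that gives Stenian.

200 million years; Stenian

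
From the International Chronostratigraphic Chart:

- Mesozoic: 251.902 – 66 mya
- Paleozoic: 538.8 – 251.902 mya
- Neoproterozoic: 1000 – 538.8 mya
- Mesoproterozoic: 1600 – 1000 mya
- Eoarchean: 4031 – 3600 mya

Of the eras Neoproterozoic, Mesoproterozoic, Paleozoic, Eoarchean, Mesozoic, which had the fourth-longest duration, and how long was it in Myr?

Start − end for each: Neoproterozoic 1000 − 538.8 = 461.2; Mesoproterozoic 1600 − 1000 = 600; Paleozoic 538.8 − 251.902 = 286.898; Eoarchean 4031 − 3600 = 431; Mesozoic 251.902 − 66 = 185.902.
Ranking these from longest: Mesoproterozoic > Neoproterozoic > Eoarchean > Paleozoic > Mesozoic.
Position 4 in that ranking is Paleozoic, which lasted 286.898 Myr.

Paleozoic, 286.898 million years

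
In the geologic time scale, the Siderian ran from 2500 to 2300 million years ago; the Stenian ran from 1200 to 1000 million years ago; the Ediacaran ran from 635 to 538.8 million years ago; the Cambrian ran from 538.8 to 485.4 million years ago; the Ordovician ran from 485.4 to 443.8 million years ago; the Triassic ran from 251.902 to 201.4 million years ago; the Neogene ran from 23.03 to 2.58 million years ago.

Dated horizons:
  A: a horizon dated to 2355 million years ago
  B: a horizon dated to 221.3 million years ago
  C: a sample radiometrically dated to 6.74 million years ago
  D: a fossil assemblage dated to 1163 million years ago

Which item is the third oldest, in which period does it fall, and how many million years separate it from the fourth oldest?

Larger Ma means older, so oldest first: A 2355 > D 1163 > B 221.3 > C 6.74.
Counting 3 along gives B (221.3 Ma); the excerpt puts that inside the Triassic, 251.902–201.4 Ma.
Next in line is C (6.74 Ma), and 221.3 − 6.74 = 214.56 Myr.

B, in the Triassic; 214.56 million years to C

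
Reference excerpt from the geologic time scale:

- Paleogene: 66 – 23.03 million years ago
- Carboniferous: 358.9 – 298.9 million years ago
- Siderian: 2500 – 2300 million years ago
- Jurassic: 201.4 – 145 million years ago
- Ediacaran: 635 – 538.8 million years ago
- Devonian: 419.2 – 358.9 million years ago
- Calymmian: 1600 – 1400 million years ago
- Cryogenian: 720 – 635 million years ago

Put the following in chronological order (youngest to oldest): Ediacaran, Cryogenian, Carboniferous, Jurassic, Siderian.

Sorting by start age (ascending Ma, since larger Ma = older): Jurassic began 201.4, Carboniferous began 358.9, Ediacaran began 635, Cryogenian began 720, Siderian began 2500.

Jurassic, Carboniferous, Ediacaran, Cryogenian, Siderian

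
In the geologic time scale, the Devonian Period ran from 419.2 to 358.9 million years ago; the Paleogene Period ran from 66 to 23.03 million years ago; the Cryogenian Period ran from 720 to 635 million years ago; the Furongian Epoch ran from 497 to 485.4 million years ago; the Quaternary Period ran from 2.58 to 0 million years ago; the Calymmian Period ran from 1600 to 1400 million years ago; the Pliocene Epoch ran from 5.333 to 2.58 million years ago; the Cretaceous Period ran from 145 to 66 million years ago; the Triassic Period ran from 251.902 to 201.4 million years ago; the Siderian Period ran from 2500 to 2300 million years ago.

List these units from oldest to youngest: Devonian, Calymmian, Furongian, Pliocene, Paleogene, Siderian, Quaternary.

Siderian → Calymmian → Furongian → Devonian → Paleogene → Pliocene → Quaternary

The oldest of these is Siderian (starts 2500 Ma) and the youngest is Quaternary (ends 0 Ma).
In between, by decreasing start age: Calymmian (1600), Furongian (497), Devonian (419.2), Paleogene (66), Pliocene (5.333).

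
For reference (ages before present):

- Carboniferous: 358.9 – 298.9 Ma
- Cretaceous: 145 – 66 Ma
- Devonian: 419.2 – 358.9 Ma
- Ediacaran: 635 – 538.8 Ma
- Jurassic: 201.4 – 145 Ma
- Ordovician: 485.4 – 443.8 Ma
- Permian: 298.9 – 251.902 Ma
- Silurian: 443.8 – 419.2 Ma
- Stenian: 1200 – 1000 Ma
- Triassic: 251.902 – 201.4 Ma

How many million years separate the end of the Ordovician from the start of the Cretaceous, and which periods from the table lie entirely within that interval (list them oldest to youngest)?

End of Ordovician = 443.8 Ma; start of Cretaceous = 145 Ma.
Gap = 443.8 − 145 = 298.8 Myr.
Periods wholly inside 443.8–145 Ma: Silurian (443.8–419.2), Devonian (419.2–358.9), Carboniferous (358.9–298.9), Permian (298.9–251.902), Triassic (251.902–201.4), Jurassic (201.4–145).

298.8 million years; Silurian, Devonian, Carboniferous, Permian, Triassic, Jurassic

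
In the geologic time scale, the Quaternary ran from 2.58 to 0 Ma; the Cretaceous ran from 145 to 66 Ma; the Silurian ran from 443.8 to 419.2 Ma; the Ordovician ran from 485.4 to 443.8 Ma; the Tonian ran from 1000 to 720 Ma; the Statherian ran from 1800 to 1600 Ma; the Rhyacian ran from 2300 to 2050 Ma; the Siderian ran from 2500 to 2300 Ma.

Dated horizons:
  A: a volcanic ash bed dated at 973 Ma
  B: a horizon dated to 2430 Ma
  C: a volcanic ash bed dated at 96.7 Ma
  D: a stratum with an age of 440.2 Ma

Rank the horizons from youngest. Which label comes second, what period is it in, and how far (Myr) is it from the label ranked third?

Sorted youngest-first by Ma: C (96.7), D (440.2), A (973), B (2430).
The second youngest is D at 440.2 Ma, which lies in 443.8–419.2 Ma: the Silurian.
The third youngest is A at 973 Ma; separation = |440.2 − 973| = 532.8 Myr.

D, in the Silurian; 532.8 million years to A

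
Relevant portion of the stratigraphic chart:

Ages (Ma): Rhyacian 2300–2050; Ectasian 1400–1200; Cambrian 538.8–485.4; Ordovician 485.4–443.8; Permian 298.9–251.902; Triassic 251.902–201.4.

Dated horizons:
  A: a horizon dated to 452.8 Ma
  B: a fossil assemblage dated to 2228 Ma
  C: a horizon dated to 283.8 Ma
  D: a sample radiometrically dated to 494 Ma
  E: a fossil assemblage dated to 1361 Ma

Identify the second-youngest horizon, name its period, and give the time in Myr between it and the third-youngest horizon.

Sorted youngest-first by Ma: C (283.8), A (452.8), D (494), E (1361), B (2228).
The second youngest is A at 452.8 Ma, which lies in 485.4–443.8 Ma: the Ordovician.
The third youngest is D at 494 Ma; separation = |452.8 − 494| = 41.2 Myr.

A, in the Ordovician; 41.2 million years to D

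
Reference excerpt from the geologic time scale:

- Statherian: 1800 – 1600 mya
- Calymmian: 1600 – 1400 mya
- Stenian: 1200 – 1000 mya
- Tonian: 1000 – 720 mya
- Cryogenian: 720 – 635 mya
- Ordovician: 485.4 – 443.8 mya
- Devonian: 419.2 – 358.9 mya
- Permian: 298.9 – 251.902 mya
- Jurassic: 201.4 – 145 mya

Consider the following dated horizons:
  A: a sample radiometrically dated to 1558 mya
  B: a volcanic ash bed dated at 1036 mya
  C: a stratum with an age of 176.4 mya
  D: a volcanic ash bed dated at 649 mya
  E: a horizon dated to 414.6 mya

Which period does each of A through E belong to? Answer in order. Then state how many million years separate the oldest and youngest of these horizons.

A — Calymmian; B — Stenian; C — Jurassic; D — Cryogenian; E — Devonian; span 1381.6 million years

A: 1558 Ma lies in 1600–1400 Ma, so Calymmian.
B: 1036 Ma lies in 1200–1000 Ma, so Stenian.
C: 176.4 Ma lies in 201.4–145 Ma, so Jurassic.
D: 649 Ma lies in 720–635 Ma, so Cryogenian.
E: 414.6 Ma lies in 419.2–358.9 Ma, so Devonian.
Oldest = 1558 Ma, youngest = 176.4 Ma → span 1381.6 Myr.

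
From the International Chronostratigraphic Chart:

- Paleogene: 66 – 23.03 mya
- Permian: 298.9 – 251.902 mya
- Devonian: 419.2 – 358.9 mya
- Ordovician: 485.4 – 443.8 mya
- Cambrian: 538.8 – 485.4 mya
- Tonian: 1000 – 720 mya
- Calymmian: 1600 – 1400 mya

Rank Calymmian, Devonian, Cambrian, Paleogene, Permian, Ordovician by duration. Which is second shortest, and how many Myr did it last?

Start − end for each: Calymmian 1600 − 1400 = 200; Devonian 419.2 − 358.9 = 60.3; Cambrian 538.8 − 485.4 = 53.4; Paleogene 66 − 23.03 = 42.97; Permian 298.9 − 251.902 = 46.998; Ordovician 485.4 − 443.8 = 41.6.
Ranking these from shortest: Ordovician < Paleogene < Permian < Cambrian < Devonian < Calymmian.
Position 2 in that ranking is Paleogene, which lasted 42.97 Myr.

Paleogene, 42.97 million years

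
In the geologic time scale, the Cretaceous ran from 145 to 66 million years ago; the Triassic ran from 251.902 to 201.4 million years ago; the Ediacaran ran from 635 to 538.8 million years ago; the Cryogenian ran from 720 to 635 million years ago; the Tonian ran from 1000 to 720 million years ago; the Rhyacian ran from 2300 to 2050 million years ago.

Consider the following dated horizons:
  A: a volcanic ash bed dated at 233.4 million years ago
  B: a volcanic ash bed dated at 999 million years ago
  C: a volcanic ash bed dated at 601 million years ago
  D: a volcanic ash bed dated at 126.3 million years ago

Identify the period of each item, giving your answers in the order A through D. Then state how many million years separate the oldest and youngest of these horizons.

A — Triassic; B — Tonian; C — Ediacaran; D — Cretaceous; span 872.7 million years

Match each age against the start–end ranges in the excerpt: A = 233.4 Ma → Triassic (251.902–201.4); B = 999 Ma → Tonian (1000–720); C = 601 Ma → Ediacaran (635–538.8); D = 126.3 Ma → Cretaceous (145–66).
The largest age is 999 Ma and the smallest is 126.3 Ma; their difference is 872.7 Myr.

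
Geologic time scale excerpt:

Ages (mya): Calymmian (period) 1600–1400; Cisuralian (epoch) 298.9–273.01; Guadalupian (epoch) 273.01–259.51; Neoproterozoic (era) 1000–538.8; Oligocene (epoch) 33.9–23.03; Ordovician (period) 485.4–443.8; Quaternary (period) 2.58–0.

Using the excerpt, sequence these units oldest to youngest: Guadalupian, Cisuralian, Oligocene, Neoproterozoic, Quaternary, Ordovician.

Neoproterozoic, Ordovician, Cisuralian, Guadalupian, Oligocene, Quaternary

Read off each span (Ma): Guadalupian 273.01–259.51; Cisuralian 298.9–273.01; Oligocene 33.9–23.03; Neoproterozoic 1000–538.8; Quaternary 2.58–0; Ordovician 485.4–443.8.
Larger Ma is older, so oldest→youngest is Neoproterozoic, Ordovician, Cisuralian, Guadalupian, Oligocene, Quaternary.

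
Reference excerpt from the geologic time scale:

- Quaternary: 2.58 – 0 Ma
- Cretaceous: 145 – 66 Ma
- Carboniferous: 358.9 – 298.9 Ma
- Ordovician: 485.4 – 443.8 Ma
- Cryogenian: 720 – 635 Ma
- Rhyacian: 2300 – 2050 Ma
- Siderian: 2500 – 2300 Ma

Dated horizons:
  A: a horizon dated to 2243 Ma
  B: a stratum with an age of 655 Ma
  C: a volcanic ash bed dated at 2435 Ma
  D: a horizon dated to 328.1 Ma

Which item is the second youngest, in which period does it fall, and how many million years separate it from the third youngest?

B, in the Cryogenian; 1588 million years to A

Smaller Ma means younger, so youngest first: D 328.1 < B 655 < A 2243 < C 2435.
Counting 2 along gives B (655 Ma); the excerpt puts that inside the Cryogenian, 720–635 Ma.
Next in line is A (2243 Ma), and 2243 − 655 = 1588 Myr.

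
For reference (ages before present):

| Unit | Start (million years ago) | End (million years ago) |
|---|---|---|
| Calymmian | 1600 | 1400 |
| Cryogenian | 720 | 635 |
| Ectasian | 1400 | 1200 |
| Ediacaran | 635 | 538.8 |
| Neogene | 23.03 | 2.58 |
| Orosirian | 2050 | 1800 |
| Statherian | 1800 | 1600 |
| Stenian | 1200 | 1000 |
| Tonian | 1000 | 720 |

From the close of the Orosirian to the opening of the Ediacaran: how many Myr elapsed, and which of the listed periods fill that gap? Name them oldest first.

End of Orosirian = 1800 Ma; start of Ediacaran = 635 Ma.
Gap = 1800 − 635 = 1165 Myr.
Periods wholly inside 1800–635 Ma: Statherian (1800–1600), Calymmian (1600–1400), Ectasian (1400–1200), Stenian (1200–1000), Tonian (1000–720), Cryogenian (720–635).

1165 million years; Statherian, Calymmian, Ectasian, Stenian, Tonian, Cryogenian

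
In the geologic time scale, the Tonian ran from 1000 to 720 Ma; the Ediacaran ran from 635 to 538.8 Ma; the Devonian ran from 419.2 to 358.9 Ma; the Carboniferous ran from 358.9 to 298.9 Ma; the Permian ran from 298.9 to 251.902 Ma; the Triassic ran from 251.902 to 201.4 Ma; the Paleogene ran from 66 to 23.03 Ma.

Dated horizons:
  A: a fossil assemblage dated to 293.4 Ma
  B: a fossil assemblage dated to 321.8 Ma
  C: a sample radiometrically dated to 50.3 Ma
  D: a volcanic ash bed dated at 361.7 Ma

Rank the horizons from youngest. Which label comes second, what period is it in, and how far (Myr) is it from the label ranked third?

A, in the Permian; 28.4 million years to B

Sorted youngest-first by Ma: C (50.3), A (293.4), B (321.8), D (361.7).
The second youngest is A at 293.4 Ma, which lies in 298.9–251.902 Ma: the Permian.
The third youngest is B at 321.8 Ma; separation = |293.4 − 321.8| = 28.4 Myr.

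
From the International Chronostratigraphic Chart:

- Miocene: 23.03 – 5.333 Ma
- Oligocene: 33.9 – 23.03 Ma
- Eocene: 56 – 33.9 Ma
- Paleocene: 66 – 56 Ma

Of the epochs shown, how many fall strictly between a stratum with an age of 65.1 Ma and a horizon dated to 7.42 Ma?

65.1 Ma sits inside the Paleocene (66–56) and 7.42 Ma inside the Miocene (23.03–5.333); neither of those is wholly between the two dates.
The listed epochs lying completely between them are Eocene, Oligocene — 2 in all.

2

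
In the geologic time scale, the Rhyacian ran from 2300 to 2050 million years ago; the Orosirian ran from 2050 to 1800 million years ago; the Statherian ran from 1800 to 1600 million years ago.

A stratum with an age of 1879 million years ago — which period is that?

1879 Ma lies between 2050 and 1800 Ma, so it falls in the Orosirian.

Orosirian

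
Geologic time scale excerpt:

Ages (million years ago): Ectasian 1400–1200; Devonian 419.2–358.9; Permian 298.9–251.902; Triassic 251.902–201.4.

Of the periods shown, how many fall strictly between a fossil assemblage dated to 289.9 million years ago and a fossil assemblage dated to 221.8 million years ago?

0

Checking each listed span, none has both start < 289.9 Ma and end > 221.8 Ma — every period straddles one of the two dates or lies outside them — so the count is 0.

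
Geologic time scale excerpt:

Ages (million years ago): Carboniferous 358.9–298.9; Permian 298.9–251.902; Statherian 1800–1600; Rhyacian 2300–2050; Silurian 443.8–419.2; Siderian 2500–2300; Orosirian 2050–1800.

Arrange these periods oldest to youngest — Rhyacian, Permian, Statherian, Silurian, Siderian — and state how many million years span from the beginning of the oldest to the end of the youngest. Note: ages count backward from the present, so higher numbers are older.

Siderian → Rhyacian → Statherian → Silurian → Permian; total span 2248.098 Myr

Start ages (Ma): Siderian 2500, Rhyacian 2300, Statherian 1800, Silurian 443.8, Permian 298.9.
Ordered oldest to youngest: Siderian, Rhyacian, Statherian, Silurian, Permian.
Span = 2500 − 251.902 = 2248.098 Myr.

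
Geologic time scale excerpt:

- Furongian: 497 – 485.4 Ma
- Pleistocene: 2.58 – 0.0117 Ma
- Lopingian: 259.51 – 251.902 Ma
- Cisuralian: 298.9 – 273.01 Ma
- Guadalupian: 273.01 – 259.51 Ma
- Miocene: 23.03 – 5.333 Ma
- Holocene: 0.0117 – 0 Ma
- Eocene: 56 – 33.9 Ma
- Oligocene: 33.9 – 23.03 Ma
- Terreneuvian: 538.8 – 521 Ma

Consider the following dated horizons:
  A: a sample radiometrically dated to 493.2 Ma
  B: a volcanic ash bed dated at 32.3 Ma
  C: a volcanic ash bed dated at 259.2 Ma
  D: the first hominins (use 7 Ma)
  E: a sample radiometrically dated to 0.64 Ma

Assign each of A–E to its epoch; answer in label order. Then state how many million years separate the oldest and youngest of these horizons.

Match each age against the start–end ranges in the excerpt: A = 493.2 Ma → Furongian (497–485.4); B = 32.3 Ma → Oligocene (33.9–23.03); C = 259.2 Ma → Lopingian (259.51–251.902); D = 7 Ma → Miocene (23.03–5.333); E = 0.64 Ma → Pleistocene (2.58–0.0117).
The largest age is 493.2 Ma and the smallest is 0.64 Ma; their difference is 492.56 Myr.

A — Furongian; B — Oligocene; C — Lopingian; D — Miocene; E — Pleistocene; span 492.56 million years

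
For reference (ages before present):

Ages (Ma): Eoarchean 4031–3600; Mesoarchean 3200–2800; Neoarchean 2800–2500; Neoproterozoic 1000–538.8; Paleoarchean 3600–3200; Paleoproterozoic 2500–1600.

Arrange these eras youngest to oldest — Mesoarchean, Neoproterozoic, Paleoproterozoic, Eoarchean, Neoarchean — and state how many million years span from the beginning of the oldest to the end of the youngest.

Neoproterozoic, Paleoproterozoic, Neoarchean, Mesoarchean, Eoarchean; total span 3492.2 Myr

Start ages (Ma): Eoarchean 4031, Mesoarchean 3200, Neoarchean 2800, Paleoproterozoic 2500, Neoproterozoic 1000.
Ordered youngest to oldest: Neoproterozoic, Paleoproterozoic, Neoarchean, Mesoarchean, Eoarchean.
Span = 4031 − 538.8 = 3492.2 Myr.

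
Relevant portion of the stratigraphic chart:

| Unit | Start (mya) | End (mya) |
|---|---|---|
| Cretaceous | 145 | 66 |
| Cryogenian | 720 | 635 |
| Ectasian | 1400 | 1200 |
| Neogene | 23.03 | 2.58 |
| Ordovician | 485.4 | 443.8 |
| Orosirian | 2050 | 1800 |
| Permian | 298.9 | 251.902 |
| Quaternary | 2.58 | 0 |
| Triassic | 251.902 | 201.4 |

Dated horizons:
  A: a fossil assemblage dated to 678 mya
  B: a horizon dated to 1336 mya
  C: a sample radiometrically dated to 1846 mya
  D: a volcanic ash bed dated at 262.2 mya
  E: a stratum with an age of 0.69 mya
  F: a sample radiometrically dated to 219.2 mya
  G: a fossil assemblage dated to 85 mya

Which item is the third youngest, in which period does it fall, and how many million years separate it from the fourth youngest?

Sorted youngest-first by Ma: E (0.69), G (85), F (219.2), D (262.2), A (678), B (1336), C (1846).
The third youngest is F at 219.2 Ma, which lies in 251.902–201.4 Ma: the Triassic.
The fourth youngest is D at 262.2 Ma; separation = |219.2 − 262.2| = 43 Myr.

F, in the Triassic; 43 million years to D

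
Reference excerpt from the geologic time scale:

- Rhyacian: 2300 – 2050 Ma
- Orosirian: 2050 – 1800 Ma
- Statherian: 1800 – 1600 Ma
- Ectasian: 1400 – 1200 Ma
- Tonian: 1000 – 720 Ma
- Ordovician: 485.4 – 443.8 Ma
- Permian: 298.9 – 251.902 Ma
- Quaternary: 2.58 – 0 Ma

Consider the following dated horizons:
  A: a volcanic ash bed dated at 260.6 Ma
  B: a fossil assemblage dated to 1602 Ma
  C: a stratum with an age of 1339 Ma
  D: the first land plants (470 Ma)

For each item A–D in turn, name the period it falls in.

A: 260.6 Ma lies in 298.9–251.902 Ma, so Permian.
B: 1602 Ma lies in 1800–1600 Ma, so Statherian.
C: 1339 Ma lies in 1400–1200 Ma, so Ectasian.
D: 470 Ma lies in 485.4–443.8 Ma, so Ordovician.

A — Permian; B — Statherian; C — Ectasian; D — Ordovician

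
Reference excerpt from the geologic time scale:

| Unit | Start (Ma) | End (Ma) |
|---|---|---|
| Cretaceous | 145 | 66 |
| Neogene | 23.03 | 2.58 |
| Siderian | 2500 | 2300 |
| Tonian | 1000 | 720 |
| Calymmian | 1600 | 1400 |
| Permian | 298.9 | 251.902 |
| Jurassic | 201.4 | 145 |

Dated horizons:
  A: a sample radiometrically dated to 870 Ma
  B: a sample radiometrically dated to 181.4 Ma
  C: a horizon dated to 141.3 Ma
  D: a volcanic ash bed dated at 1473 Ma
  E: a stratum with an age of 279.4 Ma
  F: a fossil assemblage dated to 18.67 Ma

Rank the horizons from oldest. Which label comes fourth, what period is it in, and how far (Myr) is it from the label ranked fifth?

B, in the Jurassic; 40.1 million years to C

Larger Ma means older, so oldest first: D 1473 > A 870 > E 279.4 > B 181.4 > C 141.3 > F 18.67.
Counting 4 along gives B (181.4 Ma); the excerpt puts that inside the Jurassic, 201.4–145 Ma.
Next in line is C (141.3 Ma), and 181.4 − 141.3 = 40.1 Myr.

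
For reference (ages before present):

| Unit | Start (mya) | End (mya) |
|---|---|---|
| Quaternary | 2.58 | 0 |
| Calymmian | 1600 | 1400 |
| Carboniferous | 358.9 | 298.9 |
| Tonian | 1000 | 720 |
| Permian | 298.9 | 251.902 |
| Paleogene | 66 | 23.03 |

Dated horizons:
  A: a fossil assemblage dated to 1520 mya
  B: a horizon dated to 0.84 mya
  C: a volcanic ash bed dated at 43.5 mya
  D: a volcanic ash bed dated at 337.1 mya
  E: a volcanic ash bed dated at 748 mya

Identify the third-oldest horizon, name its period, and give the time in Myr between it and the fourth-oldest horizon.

Sorted oldest-first by Ma: A (1520), E (748), D (337.1), C (43.5), B (0.84).
The third oldest is D at 337.1 Ma, which lies in 358.9–298.9 Ma: the Carboniferous.
The fourth oldest is C at 43.5 Ma; separation = |337.1 − 43.5| = 293.6 Myr.

D, in the Carboniferous; 293.6 million years to C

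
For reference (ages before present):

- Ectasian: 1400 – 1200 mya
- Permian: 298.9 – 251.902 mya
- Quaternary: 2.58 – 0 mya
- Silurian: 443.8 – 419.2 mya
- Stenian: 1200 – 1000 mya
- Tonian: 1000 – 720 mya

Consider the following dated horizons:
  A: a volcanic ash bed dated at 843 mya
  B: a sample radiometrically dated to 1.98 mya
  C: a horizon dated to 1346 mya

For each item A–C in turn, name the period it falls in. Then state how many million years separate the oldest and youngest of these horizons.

A — Tonian; B — Quaternary; C — Ectasian; span 1344.02 million years

A: 843 Ma lies in 1000–720 Ma, so Tonian.
B: 1.98 Ma lies in 2.58–0 Ma, so Quaternary.
C: 1346 Ma lies in 1400–1200 Ma, so Ectasian.
Oldest = 1346 Ma, youngest = 1.98 Ma → span 1344.02 Myr.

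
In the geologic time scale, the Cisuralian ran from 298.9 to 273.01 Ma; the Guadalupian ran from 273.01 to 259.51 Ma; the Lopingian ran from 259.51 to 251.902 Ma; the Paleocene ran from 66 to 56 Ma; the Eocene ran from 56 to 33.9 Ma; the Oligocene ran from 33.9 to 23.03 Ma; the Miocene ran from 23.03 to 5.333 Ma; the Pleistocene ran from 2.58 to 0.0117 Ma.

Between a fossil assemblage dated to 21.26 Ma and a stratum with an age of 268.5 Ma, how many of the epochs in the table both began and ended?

4

The older date is 268.5 Ma and the younger is 21.26 Ma.
Epochs with start < 268.5 and end > 21.26 Ma: Lopingian (259.51–251.902), Paleocene (66–56), Eocene (56–33.9), Oligocene (33.9–23.03).
That is 4 complete epochs.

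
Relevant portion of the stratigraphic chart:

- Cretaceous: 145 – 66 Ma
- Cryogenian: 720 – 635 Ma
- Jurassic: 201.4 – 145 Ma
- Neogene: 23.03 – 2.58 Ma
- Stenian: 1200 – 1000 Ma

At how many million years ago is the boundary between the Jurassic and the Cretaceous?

145 Ma

The Jurassic ends and the Cretaceous begins at 145 Ma.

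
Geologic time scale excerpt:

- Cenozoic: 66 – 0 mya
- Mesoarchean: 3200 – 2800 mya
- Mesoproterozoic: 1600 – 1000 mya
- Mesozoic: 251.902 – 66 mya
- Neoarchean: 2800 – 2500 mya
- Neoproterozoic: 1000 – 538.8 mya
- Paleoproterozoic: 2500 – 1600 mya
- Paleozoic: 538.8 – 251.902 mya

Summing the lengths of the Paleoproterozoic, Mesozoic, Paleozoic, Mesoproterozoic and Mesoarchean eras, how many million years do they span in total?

2372.8 million years

Duration is start − end for each: (2500 − 1600) + (251.902 − 66) + (538.8 − 251.902) + (1600 − 1000) + (3200 − 2800).
That is 900 + 185.902 + 286.898 + 600 + 400, which totals 2372.8 million years.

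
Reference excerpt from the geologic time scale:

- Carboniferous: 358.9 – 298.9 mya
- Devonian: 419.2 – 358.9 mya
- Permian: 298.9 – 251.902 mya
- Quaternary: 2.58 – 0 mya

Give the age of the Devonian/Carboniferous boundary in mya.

The Devonian ends and the Carboniferous begins at 358.9 mya.

358.9 mya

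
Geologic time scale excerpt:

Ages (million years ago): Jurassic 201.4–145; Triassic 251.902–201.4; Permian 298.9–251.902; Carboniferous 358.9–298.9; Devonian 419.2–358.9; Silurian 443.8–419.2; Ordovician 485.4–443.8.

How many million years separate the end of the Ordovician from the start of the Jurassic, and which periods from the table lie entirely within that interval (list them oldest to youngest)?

242.4 million years; Silurian, Devonian, Carboniferous, Permian, Triassic

The Ordovician closes at 443.8 Ma and the Jurassic opens at 201.4 Ma, so the interval is 443.8 − 201.4 = 242.4 Myr.
A period fits inside if it starts at or after 443.8 Ma and ends at or before 201.4 Ma; oldest first that gives Silurian, Devonian, Carboniferous, Permian, Triassic.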